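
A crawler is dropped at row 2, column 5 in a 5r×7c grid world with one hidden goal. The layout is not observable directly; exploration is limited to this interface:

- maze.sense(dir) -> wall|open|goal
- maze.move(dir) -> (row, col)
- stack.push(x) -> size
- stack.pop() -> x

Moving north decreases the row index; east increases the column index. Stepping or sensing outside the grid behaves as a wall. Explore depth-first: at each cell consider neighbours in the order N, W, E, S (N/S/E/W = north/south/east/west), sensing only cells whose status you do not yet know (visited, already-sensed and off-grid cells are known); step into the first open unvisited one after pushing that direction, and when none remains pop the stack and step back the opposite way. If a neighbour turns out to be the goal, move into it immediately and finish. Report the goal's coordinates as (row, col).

==> sense(dir: north)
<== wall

==> sense(dir: west)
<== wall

==> sense(dir: east)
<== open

==> push(x: east)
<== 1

==> move(dir: east)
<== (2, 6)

==> sense(dir: north)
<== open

==> push(x: north)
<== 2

==> move(dir: north)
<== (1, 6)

==> sense(dir: north)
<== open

==> push(x: north)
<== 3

==> move(dir: north)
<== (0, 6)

==> sense(dir: west)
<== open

==> push(x: west)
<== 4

==> move(dir: west)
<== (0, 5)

==> sense(dir: west)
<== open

==> push(x: west)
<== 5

==> move(dir: west)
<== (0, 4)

==> sense(dir: west)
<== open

==> push(x: west)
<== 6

==> move(dir: west)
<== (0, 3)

==> sense(dir: west)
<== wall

==> sense(dir: south)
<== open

==> push(x: south)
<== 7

==> move(dir: south)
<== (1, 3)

==> sense(dir: west)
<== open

==> push(x: west)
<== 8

==> move(dir: west)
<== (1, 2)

==> sense(dir: west)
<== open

==> push(x: west)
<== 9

==> move(dir: west)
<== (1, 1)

==> sense(dir: north)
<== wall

==> sense(dir: west)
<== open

==> push(x: west)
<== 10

==> move(dir: west)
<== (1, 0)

==> sense(dir: north)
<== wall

==> sense(dir: south)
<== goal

==> move(dir: south)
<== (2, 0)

Answer: (2, 0)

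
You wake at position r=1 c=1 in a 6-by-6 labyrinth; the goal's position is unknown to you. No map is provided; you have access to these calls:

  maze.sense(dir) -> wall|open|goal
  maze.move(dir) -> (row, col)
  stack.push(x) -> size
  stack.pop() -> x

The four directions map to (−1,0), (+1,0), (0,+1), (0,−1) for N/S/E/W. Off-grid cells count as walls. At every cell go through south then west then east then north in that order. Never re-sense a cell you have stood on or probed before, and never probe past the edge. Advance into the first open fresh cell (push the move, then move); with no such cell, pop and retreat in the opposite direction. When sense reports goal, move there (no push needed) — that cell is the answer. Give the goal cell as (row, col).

Next I call maze.sense on dir='south', giving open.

Calling stack.push on x='south', and see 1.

I use maze.move on dir='south', : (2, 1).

I use maze.sense on dir='south', yielding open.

Using stack.push on x='south', and observe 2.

Calling maze.move on dir='south', giving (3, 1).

Calling maze.sense on dir='south', yielding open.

I try stack.push on x='south', and observe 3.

Then maze.move on dir='south', → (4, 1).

Now I run maze.sense on dir='south', and get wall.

I invoke maze.sense on dir='west', yielding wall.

I invoke maze.sense on dir='east', and observe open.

I use stack.push on x='east', — result: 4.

Next I call maze.move on dir='east', and see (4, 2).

I use maze.sense on dir='south', and see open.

Invoking stack.push on x='south', and see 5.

I invoke maze.move on dir='south', and observe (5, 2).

Then maze.sense on dir='east', and see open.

Calling stack.push on x='east', and get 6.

Then maze.move on dir='east', and get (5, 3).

I call maze.sense on dir='east', which returns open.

Next I call stack.push on x='east', which returns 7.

I run maze.move on dir='east', giving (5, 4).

I use maze.sense on dir='east', → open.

I invoke stack.push on x='east', — result: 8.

I use maze.move on dir='east', — result: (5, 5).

I run maze.sense on dir='north', → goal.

Calling maze.move on dir='north', and observe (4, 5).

Answer: (4, 5)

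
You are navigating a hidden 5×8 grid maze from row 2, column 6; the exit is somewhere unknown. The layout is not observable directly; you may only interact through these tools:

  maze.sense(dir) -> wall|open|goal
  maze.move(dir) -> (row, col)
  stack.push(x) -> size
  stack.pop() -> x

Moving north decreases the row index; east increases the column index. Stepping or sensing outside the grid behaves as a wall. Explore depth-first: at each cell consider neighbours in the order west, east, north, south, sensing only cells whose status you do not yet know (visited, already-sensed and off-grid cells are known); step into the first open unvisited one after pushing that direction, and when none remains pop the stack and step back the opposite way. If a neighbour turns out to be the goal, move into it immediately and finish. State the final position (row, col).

Act: maze.sense[dir→west]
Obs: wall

Act: maze.sense[dir→east]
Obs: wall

Act: maze.sense[dir→north]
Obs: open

Act: stack.push[x→north]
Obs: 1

Act: maze.move[dir→north]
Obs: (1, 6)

Act: maze.sense[dir→west]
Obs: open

Act: stack.push[x→west]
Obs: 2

Act: maze.move[dir→west]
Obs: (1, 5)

Act: maze.sense[dir→west]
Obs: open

Act: stack.push[x→west]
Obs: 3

Act: maze.move[dir→west]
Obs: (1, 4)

Act: maze.sense[dir→west]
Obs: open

Act: stack.push[x→west]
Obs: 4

Act: maze.move[dir→west]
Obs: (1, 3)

Act: maze.sense[dir→west]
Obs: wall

Act: maze.sense[dir→north]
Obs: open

Act: stack.push[x→north]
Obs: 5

Act: maze.move[dir→north]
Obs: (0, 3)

Act: maze.sense[dir→west]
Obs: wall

Act: maze.sense[dir→east]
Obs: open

Act: stack.push[x→east]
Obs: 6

Act: maze.move[dir→east]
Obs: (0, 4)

Act: maze.sense[dir→east]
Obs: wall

Act: stack.pop[]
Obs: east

Act: maze.move[dir→west]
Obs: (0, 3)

Act: stack.pop[]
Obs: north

Act: maze.move[dir→south]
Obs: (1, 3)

Act: maze.sense[dir→south]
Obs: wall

Act: stack.pop[]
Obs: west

Act: maze.move[dir→east]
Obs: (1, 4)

Act: maze.sense[dir→south]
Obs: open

Act: stack.push[x→south]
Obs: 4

Act: maze.move[dir→south]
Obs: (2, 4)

Act: maze.sense[dir→south]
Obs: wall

Act: stack.pop[]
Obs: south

Act: maze.move[dir→north]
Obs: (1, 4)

Act: stack.pop[]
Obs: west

Act: maze.move[dir→east]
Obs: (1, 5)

Act: stack.pop[]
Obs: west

Act: maze.move[dir→east]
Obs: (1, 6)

Act: maze.sense[dir→east]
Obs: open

Act: stack.push[x→east]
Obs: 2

Act: maze.move[dir→east]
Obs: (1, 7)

Act: maze.sense[dir→north]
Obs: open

Act: stack.push[x→north]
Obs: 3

Act: maze.move[dir→north]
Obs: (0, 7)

Act: maze.sense[dir→west]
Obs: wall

Act: stack.pop[]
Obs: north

Act: maze.move[dir→south]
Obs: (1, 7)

Act: stack.pop[]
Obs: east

Act: maze.move[dir→west]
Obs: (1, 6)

Act: stack.pop[]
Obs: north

Act: maze.move[dir→south]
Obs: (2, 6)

Act: maze.sense[dir→south]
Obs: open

Act: stack.push[x→south]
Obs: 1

Act: maze.move[dir→south]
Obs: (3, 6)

Act: maze.sense[dir→west]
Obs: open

Act: stack.push[x→west]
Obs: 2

Act: maze.move[dir→west]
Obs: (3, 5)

Act: maze.sense[dir→south]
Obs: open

Act: stack.push[x→south]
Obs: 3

Act: maze.move[dir→south]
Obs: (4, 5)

Act: maze.sense[dir→west]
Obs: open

Act: stack.push[x→west]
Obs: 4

Act: maze.move[dir→west]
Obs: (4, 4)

Act: maze.sense[dir→west]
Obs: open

Act: stack.push[x→west]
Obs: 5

Act: maze.move[dir→west]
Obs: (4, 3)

Act: maze.sense[dir→west]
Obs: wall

Act: maze.sense[dir→north]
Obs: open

Act: stack.push[x→north]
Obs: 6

Act: maze.move[dir→north]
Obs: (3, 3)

Act: maze.sense[dir→west]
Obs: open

Act: stack.push[x→west]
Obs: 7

Act: maze.move[dir→west]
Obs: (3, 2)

Act: maze.sense[dir→west]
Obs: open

Act: stack.push[x→west]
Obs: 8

Act: maze.move[dir→west]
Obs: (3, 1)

Act: maze.sense[dir→west]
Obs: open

Act: stack.push[x→west]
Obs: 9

Act: maze.move[dir→west]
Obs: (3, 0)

Act: maze.sense[dir→north]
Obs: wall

Act: maze.sense[dir→south]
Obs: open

Act: stack.push[x→south]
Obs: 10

Act: maze.move[dir→south]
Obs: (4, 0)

Act: maze.sense[dir→east]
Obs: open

Act: stack.push[x→east]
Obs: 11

Act: maze.move[dir→east]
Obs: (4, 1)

Act: stack.pop[]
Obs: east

Act: maze.move[dir→west]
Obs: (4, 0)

Act: stack.pop[]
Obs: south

Act: maze.move[dir→north]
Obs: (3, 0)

Act: stack.pop[]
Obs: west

Act: maze.move[dir→east]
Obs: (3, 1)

Act: maze.sense[dir→north]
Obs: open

Act: stack.push[x→north]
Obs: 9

Act: maze.move[dir→north]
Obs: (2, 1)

Act: maze.sense[dir→east]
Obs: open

Act: stack.push[x→east]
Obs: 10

Act: maze.move[dir→east]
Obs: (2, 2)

Act: stack.pop[]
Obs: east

Act: maze.move[dir→west]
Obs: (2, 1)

Act: maze.sense[dir→north]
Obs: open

Act: stack.push[x→north]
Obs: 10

Act: maze.move[dir→north]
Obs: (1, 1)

Act: maze.sense[dir→west]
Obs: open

Act: stack.push[x→west]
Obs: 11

Act: maze.move[dir→west]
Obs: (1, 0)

Act: maze.sense[dir→north]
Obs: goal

Act: maze.move[dir→north]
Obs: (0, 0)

Answer: (0, 0)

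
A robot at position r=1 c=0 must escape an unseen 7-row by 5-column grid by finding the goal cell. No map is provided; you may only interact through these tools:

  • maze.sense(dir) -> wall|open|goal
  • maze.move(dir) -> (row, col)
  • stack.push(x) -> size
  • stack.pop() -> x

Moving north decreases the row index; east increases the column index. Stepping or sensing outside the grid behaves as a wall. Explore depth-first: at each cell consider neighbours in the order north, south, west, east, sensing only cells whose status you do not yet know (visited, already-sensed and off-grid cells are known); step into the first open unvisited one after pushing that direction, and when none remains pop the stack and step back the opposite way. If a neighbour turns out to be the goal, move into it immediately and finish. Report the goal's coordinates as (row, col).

·→ maze.sense(dir=north)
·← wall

·→ maze.sense(dir=south)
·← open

·→ stack.push(x=south)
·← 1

·→ maze.move(dir=south)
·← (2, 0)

·→ maze.sense(dir=south)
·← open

·→ stack.push(x=south)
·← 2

·→ maze.move(dir=south)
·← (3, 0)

·→ maze.sense(dir=south)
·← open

·→ stack.push(x=south)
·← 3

·→ maze.move(dir=south)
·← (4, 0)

·→ maze.sense(dir=south)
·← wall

·→ maze.sense(dir=east)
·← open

·→ stack.push(x=east)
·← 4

·→ maze.move(dir=east)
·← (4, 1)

·→ maze.sense(dir=north)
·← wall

·→ maze.sense(dir=south)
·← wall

·→ maze.sense(dir=east)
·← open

·→ stack.push(x=east)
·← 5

·→ maze.move(dir=east)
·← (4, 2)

·→ maze.sense(dir=north)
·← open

·→ stack.push(x=north)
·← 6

·→ maze.move(dir=north)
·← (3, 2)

·→ maze.sense(dir=north)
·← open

·→ stack.push(x=north)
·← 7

·→ maze.move(dir=north)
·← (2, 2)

·→ maze.sense(dir=north)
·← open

·→ stack.push(x=north)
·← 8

·→ maze.move(dir=north)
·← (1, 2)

·→ maze.sense(dir=north)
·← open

·→ stack.push(x=north)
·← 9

·→ maze.move(dir=north)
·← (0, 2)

·→ maze.sense(dir=west)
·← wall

·→ maze.sense(dir=east)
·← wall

·→ stack.pop()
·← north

·→ maze.move(dir=south)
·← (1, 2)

·→ maze.sense(dir=west)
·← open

·→ stack.push(x=west)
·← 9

·→ maze.move(dir=west)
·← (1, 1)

·→ maze.sense(dir=south)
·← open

·→ stack.push(x=south)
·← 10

·→ maze.move(dir=south)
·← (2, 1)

·→ stack.pop()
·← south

·→ maze.move(dir=north)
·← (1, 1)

·→ stack.pop()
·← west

·→ maze.move(dir=east)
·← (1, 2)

·→ maze.sense(dir=east)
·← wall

·→ stack.pop()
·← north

·→ maze.move(dir=south)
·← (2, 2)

·→ maze.sense(dir=east)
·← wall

·→ stack.pop()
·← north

·→ maze.move(dir=south)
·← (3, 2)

·→ maze.sense(dir=east)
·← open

·→ stack.push(x=east)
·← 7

·→ maze.move(dir=east)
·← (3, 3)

·→ maze.sense(dir=south)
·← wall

·→ maze.sense(dir=east)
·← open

·→ stack.push(x=east)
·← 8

·→ maze.move(dir=east)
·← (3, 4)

·→ maze.sense(dir=north)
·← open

·→ stack.push(x=north)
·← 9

·→ maze.move(dir=north)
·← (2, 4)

·→ maze.sense(dir=north)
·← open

·→ stack.push(x=north)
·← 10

·→ maze.move(dir=north)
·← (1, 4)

·→ maze.sense(dir=north)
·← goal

·→ maze.move(dir=north)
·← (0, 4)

Answer: (0, 4)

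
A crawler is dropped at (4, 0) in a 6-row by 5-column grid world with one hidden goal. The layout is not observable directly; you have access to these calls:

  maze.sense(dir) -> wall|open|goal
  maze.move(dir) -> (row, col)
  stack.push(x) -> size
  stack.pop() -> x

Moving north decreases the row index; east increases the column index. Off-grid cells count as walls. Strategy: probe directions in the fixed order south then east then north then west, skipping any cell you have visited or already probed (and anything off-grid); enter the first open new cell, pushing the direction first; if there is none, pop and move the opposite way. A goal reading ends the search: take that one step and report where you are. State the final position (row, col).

Do: maze.sense[dir→south]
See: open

Do: stack.push[x→south]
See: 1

Do: maze.move[dir→south]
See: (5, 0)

Do: maze.sense[dir→east]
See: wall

Do: stack.pop[]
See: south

Do: maze.move[dir→north]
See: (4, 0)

Do: maze.sense[dir→east]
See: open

Do: stack.push[x→east]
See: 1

Do: maze.move[dir→east]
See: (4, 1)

Do: maze.sense[dir→east]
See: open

Do: stack.push[x→east]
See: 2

Do: maze.move[dir→east]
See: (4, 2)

Do: maze.sense[dir→south]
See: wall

Do: maze.sense[dir→east]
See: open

Do: stack.push[x→east]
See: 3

Do: maze.move[dir→east]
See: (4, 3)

Do: maze.sense[dir→south]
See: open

Do: stack.push[x→south]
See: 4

Do: maze.move[dir→south]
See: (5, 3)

Do: maze.sense[dir→east]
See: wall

Do: stack.pop[]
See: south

Do: maze.move[dir→north]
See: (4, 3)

Do: maze.sense[dir→east]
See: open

Do: stack.push[x→east]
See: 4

Do: maze.move[dir→east]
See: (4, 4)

Do: maze.sense[dir→north]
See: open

Do: stack.push[x→north]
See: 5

Do: maze.move[dir→north]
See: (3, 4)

Do: maze.sense[dir→north]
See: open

Do: stack.push[x→north]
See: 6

Do: maze.move[dir→north]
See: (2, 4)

Do: maze.sense[dir→north]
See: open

Do: stack.push[x→north]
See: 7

Do: maze.move[dir→north]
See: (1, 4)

Do: maze.sense[dir→north]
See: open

Do: stack.push[x→north]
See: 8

Do: maze.move[dir→north]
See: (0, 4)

Do: maze.sense[dir→west]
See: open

Do: stack.push[x→west]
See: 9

Do: maze.move[dir→west]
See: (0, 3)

Do: maze.sense[dir→south]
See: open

Do: stack.push[x→south]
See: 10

Do: maze.move[dir→south]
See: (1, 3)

Do: maze.sense[dir→south]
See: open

Do: stack.push[x→south]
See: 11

Do: maze.move[dir→south]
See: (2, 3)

Do: maze.sense[dir→south]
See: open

Do: stack.push[x→south]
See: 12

Do: maze.move[dir→south]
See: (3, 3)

Do: maze.sense[dir→west]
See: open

Do: stack.push[x→west]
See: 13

Do: maze.move[dir→west]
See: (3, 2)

Do: maze.sense[dir→north]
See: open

Do: stack.push[x→north]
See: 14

Do: maze.move[dir→north]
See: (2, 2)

Do: maze.sense[dir→north]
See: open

Do: stack.push[x→north]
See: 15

Do: maze.move[dir→north]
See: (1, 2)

Do: maze.sense[dir→north]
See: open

Do: stack.push[x→north]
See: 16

Do: maze.move[dir→north]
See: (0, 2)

Do: maze.sense[dir→west]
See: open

Do: stack.push[x→west]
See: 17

Do: maze.move[dir→west]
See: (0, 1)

Do: maze.sense[dir→south]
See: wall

Do: maze.sense[dir→west]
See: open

Do: stack.push[x→west]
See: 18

Do: maze.move[dir→west]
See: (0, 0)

Do: maze.sense[dir→south]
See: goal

Do: maze.move[dir→south]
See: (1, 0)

Answer: (1, 0)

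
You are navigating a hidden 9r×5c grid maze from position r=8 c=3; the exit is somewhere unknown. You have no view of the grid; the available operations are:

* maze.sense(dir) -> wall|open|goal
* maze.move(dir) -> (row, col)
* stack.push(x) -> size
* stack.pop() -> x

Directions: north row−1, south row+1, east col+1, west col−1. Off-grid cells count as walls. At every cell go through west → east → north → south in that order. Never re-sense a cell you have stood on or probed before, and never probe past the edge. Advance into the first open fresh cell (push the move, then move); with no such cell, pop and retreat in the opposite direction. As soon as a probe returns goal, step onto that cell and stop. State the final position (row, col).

CALL maze.sense[dir→west]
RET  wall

CALL maze.sense[dir→east]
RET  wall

CALL maze.sense[dir→north]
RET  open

CALL stack.push[x→north]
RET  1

CALL maze.move[dir→north]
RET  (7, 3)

CALL maze.sense[dir→west]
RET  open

CALL stack.push[x→west]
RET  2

CALL maze.move[dir→west]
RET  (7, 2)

CALL maze.sense[dir→west]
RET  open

CALL stack.push[x→west]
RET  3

CALL maze.move[dir→west]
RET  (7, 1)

CALL maze.sense[dir→west]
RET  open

CALL stack.push[x→west]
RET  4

CALL maze.move[dir→west]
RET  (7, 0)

CALL maze.sense[dir→north]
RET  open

CALL stack.push[x→north]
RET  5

CALL maze.move[dir→north]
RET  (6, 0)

CALL maze.sense[dir→east]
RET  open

CALL stack.push[x→east]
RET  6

CALL maze.move[dir→east]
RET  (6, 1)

CALL maze.sense[dir→east]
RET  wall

CALL maze.sense[dir→north]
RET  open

CALL stack.push[x→north]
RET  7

CALL maze.move[dir→north]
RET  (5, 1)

CALL maze.sense[dir→west]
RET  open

CALL stack.push[x→west]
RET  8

CALL maze.move[dir→west]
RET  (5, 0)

CALL maze.sense[dir→north]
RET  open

CALL stack.push[x→north]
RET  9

CALL maze.move[dir→north]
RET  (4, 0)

CALL maze.sense[dir→east]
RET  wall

CALL maze.sense[dir→north]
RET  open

CALL stack.push[x→north]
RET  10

CALL maze.move[dir→north]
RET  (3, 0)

CALL maze.sense[dir→east]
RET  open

CALL stack.push[x→east]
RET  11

CALL maze.move[dir→east]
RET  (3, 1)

CALL maze.sense[dir→east]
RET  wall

CALL maze.sense[dir→north]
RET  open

CALL stack.push[x→north]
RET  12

CALL maze.move[dir→north]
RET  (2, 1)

CALL maze.sense[dir→west]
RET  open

CALL stack.push[x→west]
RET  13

CALL maze.move[dir→west]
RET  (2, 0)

CALL maze.sense[dir→north]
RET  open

CALL stack.push[x→north]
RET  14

CALL maze.move[dir→north]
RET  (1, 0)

CALL maze.sense[dir→east]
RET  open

CALL stack.push[x→east]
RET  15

CALL maze.move[dir→east]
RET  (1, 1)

CALL maze.sense[dir→east]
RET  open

CALL stack.push[x→east]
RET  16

CALL maze.move[dir→east]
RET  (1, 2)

CALL maze.sense[dir→east]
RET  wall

CALL maze.sense[dir→north]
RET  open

CALL stack.push[x→north]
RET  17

CALL maze.move[dir→north]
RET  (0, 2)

CALL maze.sense[dir→west]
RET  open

CALL stack.push[x→west]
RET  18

CALL maze.move[dir→west]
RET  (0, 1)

CALL maze.sense[dir→west]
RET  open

CALL stack.push[x→west]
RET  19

CALL maze.move[dir→west]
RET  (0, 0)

CALL stack.pop[]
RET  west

CALL maze.move[dir→east]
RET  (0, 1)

CALL stack.pop[]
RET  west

CALL maze.move[dir→east]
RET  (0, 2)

CALL maze.sense[dir→east]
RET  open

CALL stack.push[x→east]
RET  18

CALL maze.move[dir→east]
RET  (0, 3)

CALL maze.sense[dir→east]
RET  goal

CALL maze.move[dir→east]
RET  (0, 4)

Answer: (0, 4)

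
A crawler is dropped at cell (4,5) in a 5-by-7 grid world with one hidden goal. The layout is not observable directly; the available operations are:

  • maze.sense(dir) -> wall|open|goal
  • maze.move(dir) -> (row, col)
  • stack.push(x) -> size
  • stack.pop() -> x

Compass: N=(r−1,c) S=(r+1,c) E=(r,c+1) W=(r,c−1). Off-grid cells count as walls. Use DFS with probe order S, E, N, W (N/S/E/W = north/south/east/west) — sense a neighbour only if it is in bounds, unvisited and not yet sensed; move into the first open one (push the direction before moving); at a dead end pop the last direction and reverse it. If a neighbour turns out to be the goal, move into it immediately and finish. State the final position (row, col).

$ maze.sense dir='east'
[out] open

$ stack.push x='east'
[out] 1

$ maze.move dir='east'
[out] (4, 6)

$ maze.sense dir='north'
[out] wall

$ stack.pop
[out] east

$ maze.move dir='west'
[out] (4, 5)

$ maze.sense dir='north'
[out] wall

$ maze.sense dir='west'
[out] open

$ stack.push x='west'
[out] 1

$ maze.move dir='west'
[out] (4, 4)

$ maze.sense dir='north'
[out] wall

$ maze.sense dir='west'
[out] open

$ stack.push x='west'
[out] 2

$ maze.move dir='west'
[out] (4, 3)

$ maze.sense dir='north'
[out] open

$ stack.push x='north'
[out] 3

$ maze.move dir='north'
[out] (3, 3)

$ maze.sense dir='north'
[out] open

$ stack.push x='north'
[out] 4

$ maze.move dir='north'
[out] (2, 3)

$ maze.sense dir='east'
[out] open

$ stack.push x='east'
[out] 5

$ maze.move dir='east'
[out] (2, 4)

$ maze.sense dir='east'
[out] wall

$ maze.sense dir='north'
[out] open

$ stack.push x='north'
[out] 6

$ maze.move dir='north'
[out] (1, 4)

$ maze.sense dir='east'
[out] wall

$ maze.sense dir='north'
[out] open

$ stack.push x='north'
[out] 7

$ maze.move dir='north'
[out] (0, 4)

$ maze.sense dir='east'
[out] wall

$ maze.sense dir='west'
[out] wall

$ stack.pop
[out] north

$ maze.move dir='south'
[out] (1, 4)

$ maze.sense dir='west'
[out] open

$ stack.push x='west'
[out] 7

$ maze.move dir='west'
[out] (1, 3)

$ maze.sense dir='west'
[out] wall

$ stack.pop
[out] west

$ maze.move dir='east'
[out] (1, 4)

$ stack.pop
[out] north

$ maze.move dir='south'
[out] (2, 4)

$ stack.pop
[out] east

$ maze.move dir='west'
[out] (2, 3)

$ maze.sense dir='west'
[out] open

$ stack.push x='west'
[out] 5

$ maze.move dir='west'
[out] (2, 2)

$ maze.sense dir='south'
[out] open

$ stack.push x='south'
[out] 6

$ maze.move dir='south'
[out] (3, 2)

$ maze.sense dir='south'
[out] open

$ stack.push x='south'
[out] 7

$ maze.move dir='south'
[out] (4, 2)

$ maze.sense dir='west'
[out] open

$ stack.push x='west'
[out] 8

$ maze.move dir='west'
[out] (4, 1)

$ maze.sense dir='north'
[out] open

$ stack.push x='north'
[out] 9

$ maze.move dir='north'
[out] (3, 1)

$ maze.sense dir='north'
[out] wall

$ maze.sense dir='west'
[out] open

$ stack.push x='west'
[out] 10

$ maze.move dir='west'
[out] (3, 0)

$ maze.sense dir='south'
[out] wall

$ maze.sense dir='north'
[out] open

$ stack.push x='north'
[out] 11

$ maze.move dir='north'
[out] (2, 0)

$ maze.sense dir='north'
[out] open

$ stack.push x='north'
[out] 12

$ maze.move dir='north'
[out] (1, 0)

$ maze.sense dir='east'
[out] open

$ stack.push x='east'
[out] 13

$ maze.move dir='east'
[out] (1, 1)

$ maze.sense dir='north'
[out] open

$ stack.push x='north'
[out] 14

$ maze.move dir='north'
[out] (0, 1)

$ maze.sense dir='east'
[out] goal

$ maze.move dir='east'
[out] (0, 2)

Answer: (0, 2)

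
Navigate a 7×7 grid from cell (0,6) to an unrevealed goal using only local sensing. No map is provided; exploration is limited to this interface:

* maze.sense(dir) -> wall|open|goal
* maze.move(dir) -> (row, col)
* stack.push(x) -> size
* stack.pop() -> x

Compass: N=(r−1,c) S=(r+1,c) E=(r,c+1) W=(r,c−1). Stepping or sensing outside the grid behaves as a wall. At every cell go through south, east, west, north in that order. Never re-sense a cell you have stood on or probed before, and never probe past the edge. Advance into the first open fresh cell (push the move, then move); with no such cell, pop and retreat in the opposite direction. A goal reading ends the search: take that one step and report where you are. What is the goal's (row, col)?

% maze.sense dir: south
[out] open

% stack.push x: south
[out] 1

% maze.move dir: south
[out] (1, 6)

% maze.sense dir: south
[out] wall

% maze.sense dir: west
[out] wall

% stack.pop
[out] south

% maze.move dir: north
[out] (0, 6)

% maze.sense dir: west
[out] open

% stack.push x: west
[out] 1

% maze.move dir: west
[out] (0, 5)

% maze.sense dir: west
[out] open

% stack.push x: west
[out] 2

% maze.move dir: west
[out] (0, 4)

% maze.sense dir: south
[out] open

% stack.push x: south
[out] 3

% maze.move dir: south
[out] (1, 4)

% maze.sense dir: south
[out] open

% stack.push x: south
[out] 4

% maze.move dir: south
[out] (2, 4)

% maze.sense dir: south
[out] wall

% maze.sense dir: east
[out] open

% stack.push x: east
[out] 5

% maze.move dir: east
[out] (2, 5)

% maze.sense dir: south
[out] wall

% stack.pop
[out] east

% maze.move dir: west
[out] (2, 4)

% maze.sense dir: west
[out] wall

% stack.pop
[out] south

% maze.move dir: north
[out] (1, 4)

% maze.sense dir: west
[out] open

% stack.push x: west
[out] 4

% maze.move dir: west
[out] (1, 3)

% maze.sense dir: west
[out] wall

% maze.sense dir: north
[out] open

% stack.push x: north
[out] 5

% maze.move dir: north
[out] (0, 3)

% maze.sense dir: west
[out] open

% stack.push x: west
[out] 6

% maze.move dir: west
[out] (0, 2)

% maze.sense dir: west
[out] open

% stack.push x: west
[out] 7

% maze.move dir: west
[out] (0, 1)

% maze.sense dir: south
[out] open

% stack.push x: south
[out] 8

% maze.move dir: south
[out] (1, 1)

% maze.sense dir: south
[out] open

% stack.push x: south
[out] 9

% maze.move dir: south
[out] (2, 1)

% maze.sense dir: south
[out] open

% stack.push x: south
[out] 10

% maze.move dir: south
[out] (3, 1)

% maze.sense dir: south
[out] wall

% maze.sense dir: east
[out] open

% stack.push x: east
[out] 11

% maze.move dir: east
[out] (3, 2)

% maze.sense dir: south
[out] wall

% maze.sense dir: east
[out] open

% stack.push x: east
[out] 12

% maze.move dir: east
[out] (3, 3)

% maze.sense dir: south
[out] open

% stack.push x: south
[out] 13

% maze.move dir: south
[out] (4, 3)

% maze.sense dir: south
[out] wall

% maze.sense dir: east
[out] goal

% maze.move dir: east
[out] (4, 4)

Answer: (4, 4)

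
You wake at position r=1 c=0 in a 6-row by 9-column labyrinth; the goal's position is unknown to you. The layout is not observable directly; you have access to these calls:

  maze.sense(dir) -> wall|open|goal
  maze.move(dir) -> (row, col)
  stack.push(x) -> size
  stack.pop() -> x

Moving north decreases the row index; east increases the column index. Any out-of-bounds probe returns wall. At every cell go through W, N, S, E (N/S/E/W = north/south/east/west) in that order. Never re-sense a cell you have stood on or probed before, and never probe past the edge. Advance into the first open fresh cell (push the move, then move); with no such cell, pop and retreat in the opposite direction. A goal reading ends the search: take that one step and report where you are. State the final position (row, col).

;; 1. maze.sense(dir=north) : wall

;; 2. maze.sense(dir=south) : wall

;; 3. maze.sense(dir=east) : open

;; 4. stack.push(x=east) : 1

;; 5. maze.move(dir=east) : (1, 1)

;; 6. maze.sense(dir=north) : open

;; 7. stack.push(x=north) : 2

;; 8. maze.move(dir=north) : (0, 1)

;; 9. maze.sense(dir=east) : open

;; 10. stack.push(x=east) : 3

;; 11. maze.move(dir=east) : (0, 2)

;; 12. maze.sense(dir=south) : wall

;; 13. maze.sense(dir=east) : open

;; 14. stack.push(x=east) : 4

;; 15. maze.move(dir=east) : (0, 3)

;; 16. maze.sense(dir=south) : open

;; 17. stack.push(x=south) : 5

;; 18. maze.move(dir=south) : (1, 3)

;; 19. maze.sense(dir=south) : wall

;; 20. maze.sense(dir=east) : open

;; 21. stack.push(x=east) : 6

;; 22. maze.move(dir=east) : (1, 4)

;; 23. maze.sense(dir=north) : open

;; 24. stack.push(x=north) : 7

;; 25. maze.move(dir=north) : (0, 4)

;; 26. maze.sense(dir=east) : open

;; 27. stack.push(x=east) : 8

;; 28. maze.move(dir=east) : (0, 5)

;; 29. maze.sense(dir=south) : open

;; 30. stack.push(x=south) : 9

;; 31. maze.move(dir=south) : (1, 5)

;; 32. maze.sense(dir=south) : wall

;; 33. maze.sense(dir=east) : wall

;; 34. stack.pop() : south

;; 35. maze.move(dir=north) : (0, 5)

;; 36. maze.sense(dir=east) : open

;; 37. stack.push(x=east) : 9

;; 38. maze.move(dir=east) : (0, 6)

;; 39. maze.sense(dir=east) : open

;; 40. stack.push(x=east) : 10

;; 41. maze.move(dir=east) : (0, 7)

;; 42. maze.sense(dir=south) : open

;; 43. stack.push(x=south) : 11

;; 44. maze.move(dir=south) : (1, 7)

;; 45. maze.sense(dir=south) : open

;; 46. stack.push(x=south) : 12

;; 47. maze.move(dir=south) : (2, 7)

;; 48. maze.sense(dir=west) : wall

;; 49. maze.sense(dir=south) : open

;; 50. stack.push(x=south) : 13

;; 51. maze.move(dir=south) : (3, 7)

;; 52. maze.sense(dir=west) : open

;; 53. stack.push(x=west) : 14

;; 54. maze.move(dir=west) : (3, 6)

;; 55. maze.sense(dir=west) : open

;; 56. stack.push(x=west) : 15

;; 57. maze.move(dir=west) : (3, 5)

;; 58. maze.sense(dir=west) : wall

;; 59. maze.sense(dir=south) : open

;; 60. stack.push(x=south) : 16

;; 61. maze.move(dir=south) : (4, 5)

;; 62. maze.sense(dir=west) : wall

;; 63. maze.sense(dir=south) : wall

;; 64. maze.sense(dir=east) : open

;; 65. stack.push(x=east) : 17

;; 66. maze.move(dir=east) : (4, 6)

;; 67. maze.sense(dir=south) : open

;; 68. stack.push(x=south) : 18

;; 69. maze.move(dir=south) : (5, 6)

;; 70. maze.sense(dir=east) : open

;; 71. stack.push(x=east) : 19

;; 72. maze.move(dir=east) : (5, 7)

;; 73. maze.sense(dir=north) : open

;; 74. stack.push(x=north) : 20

;; 75. maze.move(dir=north) : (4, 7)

;; 76. maze.sense(dir=east) : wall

;; 77. stack.pop() : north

;; 78. maze.move(dir=south) : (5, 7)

;; 79. maze.sense(dir=east) : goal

;; 80. maze.move(dir=east) : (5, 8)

Answer: (5, 8)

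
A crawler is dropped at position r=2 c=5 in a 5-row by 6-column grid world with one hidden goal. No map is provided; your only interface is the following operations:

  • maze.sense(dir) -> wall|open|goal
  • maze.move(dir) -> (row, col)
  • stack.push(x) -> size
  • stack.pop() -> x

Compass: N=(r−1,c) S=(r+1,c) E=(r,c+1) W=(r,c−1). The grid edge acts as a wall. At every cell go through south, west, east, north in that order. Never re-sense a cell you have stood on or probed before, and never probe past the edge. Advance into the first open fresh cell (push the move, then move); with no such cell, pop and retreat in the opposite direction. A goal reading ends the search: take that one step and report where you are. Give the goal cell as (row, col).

Then maze.sense with dir=south, which returns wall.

Now I run maze.sense with dir=west, → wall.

I invoke maze.sense with dir=north, giving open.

Calling stack.push with x=north, and see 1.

I run maze.move with dir=north, — result: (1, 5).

I try maze.sense with dir=west, and get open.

I use stack.push with x=west, which returns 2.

Now I run maze.move with dir=west, which returns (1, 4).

I call maze.sense with dir=west, — result: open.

I invoke stack.push with x=west, and get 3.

I run maze.move with dir=west, : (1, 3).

Calling maze.sense with dir=south, — result: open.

Now I run stack.push with x=south, which returns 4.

Calling maze.move with dir=south, and observe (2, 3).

I use maze.sense with dir=south, — result: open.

Next I call stack.push with x=south, — result: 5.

Then maze.move with dir=south, : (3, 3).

I call maze.sense with dir=south, — result: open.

Next I call stack.push with x=south, → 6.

Now I run maze.move with dir=south, and observe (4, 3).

I call maze.sense with dir=west, : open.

Next I call stack.push with x=west, yielding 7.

I try maze.move with dir=west, — result: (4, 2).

Invoking maze.sense with dir=west, and see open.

Then stack.push with x=west, : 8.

I run maze.move with dir=west, — result: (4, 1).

I use maze.sense with dir=west, → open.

Next I call stack.push with x=west, — result: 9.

Invoking maze.move with dir=west, and observe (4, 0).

Then maze.sense with dir=north, and see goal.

I call maze.move with dir=north, → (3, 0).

Answer: (3, 0)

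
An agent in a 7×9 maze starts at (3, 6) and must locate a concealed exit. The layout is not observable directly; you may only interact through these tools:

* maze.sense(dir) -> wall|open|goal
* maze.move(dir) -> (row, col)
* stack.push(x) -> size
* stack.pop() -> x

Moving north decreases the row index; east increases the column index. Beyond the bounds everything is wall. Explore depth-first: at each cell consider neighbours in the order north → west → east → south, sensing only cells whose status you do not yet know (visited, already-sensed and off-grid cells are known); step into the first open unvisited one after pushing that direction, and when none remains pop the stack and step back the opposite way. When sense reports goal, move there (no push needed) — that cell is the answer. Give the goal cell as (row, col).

Do: sense[dir: north]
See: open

Do: push[x: north]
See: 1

Do: move[dir: north]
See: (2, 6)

Do: sense[dir: north]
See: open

Do: push[x: north]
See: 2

Do: move[dir: north]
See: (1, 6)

Do: sense[dir: north]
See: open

Do: push[x: north]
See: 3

Do: move[dir: north]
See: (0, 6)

Do: sense[dir: west]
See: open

Do: push[x: west]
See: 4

Do: move[dir: west]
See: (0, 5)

Do: sense[dir: west]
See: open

Do: push[x: west]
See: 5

Do: move[dir: west]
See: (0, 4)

Do: sense[dir: west]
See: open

Do: push[x: west]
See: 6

Do: move[dir: west]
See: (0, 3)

Do: sense[dir: west]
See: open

Do: push[x: west]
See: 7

Do: move[dir: west]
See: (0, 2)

Do: sense[dir: west]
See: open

Do: push[x: west]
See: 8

Do: move[dir: west]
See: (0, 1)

Do: sense[dir: west]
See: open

Do: push[x: west]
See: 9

Do: move[dir: west]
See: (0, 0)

Do: sense[dir: south]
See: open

Do: push[x: south]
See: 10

Do: move[dir: south]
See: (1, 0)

Do: sense[dir: east]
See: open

Do: push[x: east]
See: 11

Do: move[dir: east]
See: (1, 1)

Do: sense[dir: east]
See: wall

Do: sense[dir: south]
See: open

Do: push[x: south]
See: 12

Do: move[dir: south]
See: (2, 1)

Do: sense[dir: west]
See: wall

Do: sense[dir: east]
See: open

Do: push[x: east]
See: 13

Do: move[dir: east]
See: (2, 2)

Do: sense[dir: east]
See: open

Do: push[x: east]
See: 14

Do: move[dir: east]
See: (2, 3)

Do: sense[dir: north]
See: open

Do: push[x: north]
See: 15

Do: move[dir: north]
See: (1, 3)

Do: sense[dir: east]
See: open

Do: push[x: east]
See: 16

Do: move[dir: east]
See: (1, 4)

Do: sense[dir: east]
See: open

Do: push[x: east]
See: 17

Do: move[dir: east]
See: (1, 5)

Do: sense[dir: south]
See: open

Do: push[x: south]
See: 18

Do: move[dir: south]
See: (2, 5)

Do: sense[dir: west]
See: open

Do: push[x: west]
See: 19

Do: move[dir: west]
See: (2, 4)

Do: sense[dir: south]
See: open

Do: push[x: south]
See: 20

Do: move[dir: south]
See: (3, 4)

Do: sense[dir: west]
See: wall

Do: sense[dir: east]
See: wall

Do: sense[dir: south]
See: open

Do: push[x: south]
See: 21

Do: move[dir: south]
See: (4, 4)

Do: sense[dir: west]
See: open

Do: push[x: west]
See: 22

Do: move[dir: west]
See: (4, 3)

Do: sense[dir: west]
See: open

Do: push[x: west]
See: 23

Do: move[dir: west]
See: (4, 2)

Do: sense[dir: north]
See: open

Do: push[x: north]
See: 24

Do: move[dir: north]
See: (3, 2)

Do: sense[dir: west]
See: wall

Do: pop[]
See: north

Do: move[dir: south]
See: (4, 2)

Do: sense[dir: west]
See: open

Do: push[x: west]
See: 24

Do: move[dir: west]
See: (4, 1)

Do: sense[dir: west]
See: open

Do: push[x: west]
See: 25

Do: move[dir: west]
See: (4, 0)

Do: sense[dir: north]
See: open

Do: push[x: north]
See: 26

Do: move[dir: north]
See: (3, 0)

Do: pop[]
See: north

Do: move[dir: south]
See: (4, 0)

Do: sense[dir: south]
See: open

Do: push[x: south]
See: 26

Do: move[dir: south]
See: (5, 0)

Do: sense[dir: east]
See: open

Do: push[x: east]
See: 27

Do: move[dir: east]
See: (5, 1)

Do: sense[dir: east]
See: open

Do: push[x: east]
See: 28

Do: move[dir: east]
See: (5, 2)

Do: sense[dir: east]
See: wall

Do: sense[dir: south]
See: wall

Do: pop[]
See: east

Do: move[dir: west]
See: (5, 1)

Do: sense[dir: south]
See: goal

Do: move[dir: south]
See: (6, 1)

Answer: (6, 1)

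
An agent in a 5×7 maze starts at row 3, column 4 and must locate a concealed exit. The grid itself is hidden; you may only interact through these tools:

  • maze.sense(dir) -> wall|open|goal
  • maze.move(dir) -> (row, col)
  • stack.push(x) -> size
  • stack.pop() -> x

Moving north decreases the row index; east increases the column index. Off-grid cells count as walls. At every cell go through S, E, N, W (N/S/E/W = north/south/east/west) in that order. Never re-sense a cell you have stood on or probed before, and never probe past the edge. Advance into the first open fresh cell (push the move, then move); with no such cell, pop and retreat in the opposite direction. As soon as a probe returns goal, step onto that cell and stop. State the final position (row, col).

>>> sense dir='south'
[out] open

>>> push x='south'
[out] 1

>>> move dir='south'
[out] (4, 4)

>>> sense dir='east'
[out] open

>>> push x='east'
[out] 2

>>> move dir='east'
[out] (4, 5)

>>> sense dir='east'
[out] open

>>> push x='east'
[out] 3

>>> move dir='east'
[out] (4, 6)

>>> sense dir='north'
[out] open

>>> push x='north'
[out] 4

>>> move dir='north'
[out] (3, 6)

>>> sense dir='north'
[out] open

>>> push x='north'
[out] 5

>>> move dir='north'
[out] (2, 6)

>>> sense dir='north'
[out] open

>>> push x='north'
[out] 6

>>> move dir='north'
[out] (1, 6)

>>> sense dir='north'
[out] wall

>>> sense dir='west'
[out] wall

>>> pop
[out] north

>>> move dir='south'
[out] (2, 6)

>>> sense dir='west'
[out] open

>>> push x='west'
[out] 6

>>> move dir='west'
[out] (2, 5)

>>> sense dir='south'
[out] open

>>> push x='south'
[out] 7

>>> move dir='south'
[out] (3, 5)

>>> pop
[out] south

>>> move dir='north'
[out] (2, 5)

>>> sense dir='west'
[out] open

>>> push x='west'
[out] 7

>>> move dir='west'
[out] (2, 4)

>>> sense dir='north'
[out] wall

>>> sense dir='west'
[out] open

>>> push x='west'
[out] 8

>>> move dir='west'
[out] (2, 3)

>>> sense dir='south'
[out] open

>>> push x='south'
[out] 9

>>> move dir='south'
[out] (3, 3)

>>> sense dir='south'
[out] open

>>> push x='south'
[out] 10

>>> move dir='south'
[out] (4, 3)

>>> sense dir='west'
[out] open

>>> push x='west'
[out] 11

>>> move dir='west'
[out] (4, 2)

>>> sense dir='north'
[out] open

>>> push x='north'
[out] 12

>>> move dir='north'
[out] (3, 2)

>>> sense dir='north'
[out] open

>>> push x='north'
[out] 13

>>> move dir='north'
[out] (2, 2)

>>> sense dir='north'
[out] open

>>> push x='north'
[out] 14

>>> move dir='north'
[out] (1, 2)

>>> sense dir='east'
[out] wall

>>> sense dir='north'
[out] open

>>> push x='north'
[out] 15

>>> move dir='north'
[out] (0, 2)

>>> sense dir='east'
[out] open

>>> push x='east'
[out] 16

>>> move dir='east'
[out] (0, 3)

>>> sense dir='east'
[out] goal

>>> move dir='east'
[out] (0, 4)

Answer: (0, 4)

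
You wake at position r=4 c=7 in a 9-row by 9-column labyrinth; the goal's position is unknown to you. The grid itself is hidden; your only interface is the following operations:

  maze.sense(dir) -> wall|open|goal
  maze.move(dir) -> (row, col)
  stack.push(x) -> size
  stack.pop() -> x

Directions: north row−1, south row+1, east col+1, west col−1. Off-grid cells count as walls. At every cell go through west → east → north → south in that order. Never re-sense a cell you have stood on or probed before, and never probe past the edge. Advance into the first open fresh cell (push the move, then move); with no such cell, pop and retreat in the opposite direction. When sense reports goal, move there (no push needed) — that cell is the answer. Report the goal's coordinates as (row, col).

Invoking maze.sense using dir='west', and observe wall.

Next I call maze.sense using dir='east', — result: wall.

Calling maze.sense using dir='north', → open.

I use stack.push using x='north', and get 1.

Invoking maze.move using dir='north', and observe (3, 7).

I use maze.sense using dir='west', → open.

I try stack.push using x='west', which returns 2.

I invoke maze.move using dir='west', and see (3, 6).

I call maze.sense using dir='west', and see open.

I invoke stack.push using x='west', and get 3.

Next I call maze.move using dir='west', and see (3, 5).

I run maze.sense using dir='west', and observe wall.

I invoke maze.sense using dir='north', and get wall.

Using maze.sense using dir='south', which returns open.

Calling stack.push using x='south', — result: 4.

I try maze.move using dir='south', and see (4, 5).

Calling maze.sense using dir='west', and see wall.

Using maze.sense using dir='south', and get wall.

Then stack.pop, and observe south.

Then maze.move using dir='north', and get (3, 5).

Now I run stack.pop, — result: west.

Using maze.move using dir='east', and get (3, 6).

Using maze.sense using dir='north', : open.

Then stack.push using x='north', : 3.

I try maze.move using dir='north', and see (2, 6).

Next I call maze.sense using dir='east', : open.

Calling stack.push using x='east', — result: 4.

Next I call maze.move using dir='east', which returns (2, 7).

I use maze.sense using dir='east', which returns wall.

Using maze.sense using dir='north', → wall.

I try stack.pop, and get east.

Next I call maze.move using dir='west', — result: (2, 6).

I try maze.sense using dir='north', which returns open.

I try stack.push using x='north', and see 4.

I run maze.move using dir='north', and observe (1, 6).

I try maze.sense using dir='west', yielding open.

I try stack.push using x='west', and get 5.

Now I run maze.move using dir='west', which returns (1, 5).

I try maze.sense using dir='west', and get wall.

I run maze.sense using dir='north', and see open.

Invoking stack.push using x='north', giving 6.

I try maze.move using dir='north', and observe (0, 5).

I call maze.sense using dir='west', → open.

Calling stack.push using x='west', and see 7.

Calling maze.move using dir='west', — result: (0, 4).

Then maze.sense using dir='west', giving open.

Invoking stack.push using x='west', yielding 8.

I invoke maze.move using dir='west', : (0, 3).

Using maze.sense using dir='west', giving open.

I use stack.push using x='west', → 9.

I use maze.move using dir='west', yielding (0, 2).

I use maze.sense using dir='west', yielding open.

I call stack.push using x='west', — result: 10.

I try maze.move using dir='west', giving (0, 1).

Now I run maze.sense using dir='west', which returns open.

I try stack.push using x='west', giving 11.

Invoking maze.move using dir='west', which returns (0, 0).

Using maze.sense using dir='south', yielding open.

Invoking stack.push using x='south', : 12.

I try maze.move using dir='south', and get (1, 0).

I use maze.sense using dir='east', and observe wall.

Using maze.sense using dir='south', yielding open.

Invoking stack.push using x='south', which returns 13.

Now I run maze.move using dir='south', : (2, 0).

I run maze.sense using dir='east', yielding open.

I run stack.push using x='east', and observe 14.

I try maze.move using dir='east', and see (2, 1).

I call maze.sense using dir='east', yielding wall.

Using maze.sense using dir='south', : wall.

Next I call stack.pop, which returns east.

Calling maze.move using dir='west', and observe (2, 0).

I invoke maze.sense using dir='south', which returns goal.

Using maze.move using dir='south', — result: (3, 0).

Answer: (3, 0)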